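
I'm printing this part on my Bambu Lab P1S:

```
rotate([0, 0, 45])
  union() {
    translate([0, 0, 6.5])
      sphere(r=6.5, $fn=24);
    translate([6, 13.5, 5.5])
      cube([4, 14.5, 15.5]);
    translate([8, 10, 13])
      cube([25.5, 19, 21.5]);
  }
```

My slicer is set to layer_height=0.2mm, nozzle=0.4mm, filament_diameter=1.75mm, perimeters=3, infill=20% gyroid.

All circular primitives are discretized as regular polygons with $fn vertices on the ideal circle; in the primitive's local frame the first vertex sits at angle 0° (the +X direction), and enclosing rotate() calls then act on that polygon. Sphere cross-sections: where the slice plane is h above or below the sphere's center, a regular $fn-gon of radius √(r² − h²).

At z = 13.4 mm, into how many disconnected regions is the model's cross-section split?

At z = 13.4 mm: the sphere is not intersected at this z (|z−center|=6.900 > r=6.5); the cube at (6, 13.5) (footprint 4×14.5) is included at this height; the cube at (8, 10) (footprint 25.5×19) is included at this height; Combining (union): the regions partially overlap (shared area 29.00 mm²), so overlapping operands fuse into one piece — 1 connected region; (rotated 45° about Z; rotation is an isometry so areas/perimeters/island counts are preserved). The result has 1 disconnected region.

1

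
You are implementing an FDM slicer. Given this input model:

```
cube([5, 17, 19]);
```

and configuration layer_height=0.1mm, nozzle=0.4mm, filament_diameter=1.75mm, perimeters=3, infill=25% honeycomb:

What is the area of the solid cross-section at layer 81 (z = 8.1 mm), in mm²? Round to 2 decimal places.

85.00 mm²

At z = 8.1 mm: the 5×17 cube contributes its full rectangle (area 85.00 mm²). Overall, the cross-section is a single solid region. Net area = 85.00 mm².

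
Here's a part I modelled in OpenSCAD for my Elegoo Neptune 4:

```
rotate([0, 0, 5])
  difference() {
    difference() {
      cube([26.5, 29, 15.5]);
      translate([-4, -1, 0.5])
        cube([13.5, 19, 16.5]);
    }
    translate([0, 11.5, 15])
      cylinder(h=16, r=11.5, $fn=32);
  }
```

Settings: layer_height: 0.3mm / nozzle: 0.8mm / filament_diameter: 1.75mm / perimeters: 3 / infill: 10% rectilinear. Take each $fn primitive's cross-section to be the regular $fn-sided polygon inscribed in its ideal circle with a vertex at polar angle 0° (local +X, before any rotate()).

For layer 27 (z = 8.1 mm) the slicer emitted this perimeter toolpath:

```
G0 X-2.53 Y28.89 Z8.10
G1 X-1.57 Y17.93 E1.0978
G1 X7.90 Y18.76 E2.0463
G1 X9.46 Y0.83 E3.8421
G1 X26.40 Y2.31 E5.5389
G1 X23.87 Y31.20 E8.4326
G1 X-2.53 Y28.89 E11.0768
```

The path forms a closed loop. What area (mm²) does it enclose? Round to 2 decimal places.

597.50 mm²

Apply the shoelace formula to the sequence of (X, Y) vertices; enclosed area = 597.50 mm².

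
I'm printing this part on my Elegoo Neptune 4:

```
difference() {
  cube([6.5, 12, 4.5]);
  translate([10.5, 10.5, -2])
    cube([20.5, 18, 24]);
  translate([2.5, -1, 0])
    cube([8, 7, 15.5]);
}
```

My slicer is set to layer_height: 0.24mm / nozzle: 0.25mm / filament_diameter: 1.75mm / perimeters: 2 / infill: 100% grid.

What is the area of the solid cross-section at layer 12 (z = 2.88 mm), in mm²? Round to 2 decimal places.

54.00 mm²

At z = 2.88 mm: the cube is present — its section is the full 6.5×12 rectangle (area 78.00 mm²); the 20.5×18 cube at (10.5, 10.5) contributes its full rectangle (area 369.00 mm²); the 8×7 cube at (2.5, -1) contributes its full rectangle (area 56.00 mm²); Subtracting the remaining from the first: starting from the 6.5×12 cube (78.00 mm²), the 20.5×18 cube at (10.5, 10.5) misses the remaining region (no effect); the 8×7 cube at (2.5, -1) partially overlaps it — only the 24.00 mm² overlap (of its 56.00 mm²) is removed, clipping the outline — area = 54.00 mm². Overall, the cross-section is a single solid region. Net area = 54.00 mm².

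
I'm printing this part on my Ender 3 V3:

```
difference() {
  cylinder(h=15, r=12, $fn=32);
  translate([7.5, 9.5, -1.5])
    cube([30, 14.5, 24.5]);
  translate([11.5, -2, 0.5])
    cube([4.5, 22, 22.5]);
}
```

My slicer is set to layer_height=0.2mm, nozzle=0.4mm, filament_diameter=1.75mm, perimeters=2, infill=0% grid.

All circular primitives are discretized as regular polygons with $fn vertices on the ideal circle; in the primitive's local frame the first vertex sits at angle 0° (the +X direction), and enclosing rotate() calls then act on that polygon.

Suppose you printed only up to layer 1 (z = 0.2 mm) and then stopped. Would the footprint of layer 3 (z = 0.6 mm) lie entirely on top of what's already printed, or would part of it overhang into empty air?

Compare the two slices. At z = 0.2: the r=12 cylinder gives a regular 32-gon of circumradius 12 (constant along its height) (area = (32/2)·12.000²·sin(360°/32) = 449.49 mm²); the cube at (7.5, 9.5) (footprint 30×14.5) is included at this height (area 435.00 mm²); the cube at (11.5, -2) is absent (z outside [0.5, 23]); Subtracting the remaining from the first: starting from the r=12 cylinder (449.49 mm²), the 30×14.5 cube at (7.5, 9.5) misses the remaining region (no effect) — area = 449.49 mm². At z = 0.6: the r=12 cylinder gives a regular 32-gon of circumradius 12 (constant along its height) (area = (32/2)·12.000²·sin(360°/32) = 449.49 mm²); the cube at (7.5, 9.5) is present — its section is the full 30×14.5 rectangle (area 435.00 mm²); the cube at (11.5, -2) is present — its section is the full 4.5×22 rectangle (area 99.00 mm²); Subtracting the remaining from the first: starting from the r=12 cylinder (449.49 mm²), the 30×14.5 cube at (7.5, 9.5) misses the remaining region (no effect); the 4.5×22 cube at (11.5, -2) partially overlaps it — only the 1.82 mm² overlap (of its 99.00 mm²) is removed, clipping the outline — area = 447.66 mm². Checking containment: the cross-section at z = 0.6 is a subset of the cross-section at z = 0.2.

entirely on top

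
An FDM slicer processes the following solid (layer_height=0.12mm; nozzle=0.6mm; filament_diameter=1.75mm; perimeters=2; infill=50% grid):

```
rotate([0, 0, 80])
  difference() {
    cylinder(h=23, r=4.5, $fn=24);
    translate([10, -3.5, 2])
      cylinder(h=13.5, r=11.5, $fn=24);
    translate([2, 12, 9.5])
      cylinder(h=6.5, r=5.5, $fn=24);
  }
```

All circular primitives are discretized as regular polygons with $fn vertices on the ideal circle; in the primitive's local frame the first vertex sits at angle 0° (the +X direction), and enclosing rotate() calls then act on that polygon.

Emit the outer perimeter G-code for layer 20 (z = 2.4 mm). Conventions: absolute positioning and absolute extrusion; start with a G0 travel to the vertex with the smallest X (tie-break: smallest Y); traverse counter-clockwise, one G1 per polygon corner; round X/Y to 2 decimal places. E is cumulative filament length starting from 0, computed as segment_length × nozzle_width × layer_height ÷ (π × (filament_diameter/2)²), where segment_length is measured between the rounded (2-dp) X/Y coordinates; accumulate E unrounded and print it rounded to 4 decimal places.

G0 X-4.48 Y-0.39 Z2.40
G1 X-4.23 Y-1.54 E0.0352
G1 X-3.69 Y-2.58 E0.0703
G1 X-2.89 Y-3.45 E0.1057
G1 X-1.90 Y-4.08 E0.1408
G1 X-0.78 Y-4.43 E0.1759
G1 X0.39 Y-4.48 E0.2110
G1 X1.54 Y-4.23 E0.2462
G1 X2.58 Y-3.69 E0.2813
G1 X3.45 Y-2.89 E0.3167
G1 X3.94 Y-2.12 E0.3440
G1 X3.19 Y-2.08 E0.3665
G1 X0.32 Y-1.18 E0.4565
G1 X-2.21 Y0.43 E0.5463
G1 X-3.86 Y2.24 E0.6196
G1 X-4.08 Y1.90 E0.6317
G1 X-4.43 Y0.78 E0.6668
G1 X-4.48 Y-0.39 E0.7019

At z = 2.4 mm: the cylinder: section is a regular 24-gon, circumradius r=4.5; the r=11.5 cylinder at (10, -3.5) gives a regular 24-gon of circumradius 11.5 (constant along its height); the cylinder at (2, 12) does not reach this height (z outside [9.5, 16]); Taking the first minus the rest: starting from the r=4.5 cylinder, the r=11.5 cylinder at (10, -3.5) partially overlaps it — only the 36.29 mm² overlap (of its 410.75 mm²) is removed, clipping the outline — 1 connected region; (whole slice rotated 80° about Z — lengths, areas and connectivity unchanged). The outline is a single polygon with 17 vertices. Extrusion per mm of travel: 0.6 × 0.12 / (π × 0.875²) = 0.029934. Accumulating E over each segment gives final E = 0.7019.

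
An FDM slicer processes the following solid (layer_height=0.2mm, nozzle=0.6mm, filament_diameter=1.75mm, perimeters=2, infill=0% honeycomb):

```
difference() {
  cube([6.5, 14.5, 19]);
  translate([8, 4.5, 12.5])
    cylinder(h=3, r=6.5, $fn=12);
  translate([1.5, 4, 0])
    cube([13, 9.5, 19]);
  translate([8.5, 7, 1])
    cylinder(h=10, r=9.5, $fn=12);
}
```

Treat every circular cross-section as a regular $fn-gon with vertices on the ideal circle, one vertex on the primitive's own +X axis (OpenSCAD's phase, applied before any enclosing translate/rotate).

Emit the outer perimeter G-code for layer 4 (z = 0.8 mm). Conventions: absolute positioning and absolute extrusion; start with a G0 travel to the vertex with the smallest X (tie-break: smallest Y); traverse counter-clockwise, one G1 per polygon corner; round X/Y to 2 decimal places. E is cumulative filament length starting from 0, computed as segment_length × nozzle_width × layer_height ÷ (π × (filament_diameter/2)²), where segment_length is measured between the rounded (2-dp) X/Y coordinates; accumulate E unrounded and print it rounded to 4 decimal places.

At z = 0.8 mm: the cube is present — its section is the full 6.5×14.5 rectangle; the cylinder at (8, 4.5) is absent (z outside [12.5, 15.5]); the cube at (1.5, 4) is present — its section is the full 13×9.5 rectangle; the cylinder at (8.5, 7) is not intersected at this z (z outside [1, 11]); After the difference (first − rest): starting from the 6.5×14.5 cube, the 13×9.5 cube at (1.5, 4) partially overlaps it — only the 47.50 mm² overlap (of its 123.50 mm²) is removed, clipping the outline — 1 connected region. The outline is a single polygon with 8 vertices. Extrusion per mm of travel: 0.6 × 0.2 / (π × 0.875²) = 0.049890. Accumulating E over each segment gives final E = 2.5943.

G0 X0.00 Y0.00 Z0.80
G1 X6.50 Y0.00 E0.3243
G1 X6.50 Y4.00 E0.5238
G1 X1.50 Y4.00 E0.7733
G1 X1.50 Y13.50 E1.2473
G1 X6.50 Y13.50 E1.4967
G1 X6.50 Y14.50 E1.5466
G1 X0.00 Y14.50 E1.8709
G1 X0.00 Y0.00 E2.5943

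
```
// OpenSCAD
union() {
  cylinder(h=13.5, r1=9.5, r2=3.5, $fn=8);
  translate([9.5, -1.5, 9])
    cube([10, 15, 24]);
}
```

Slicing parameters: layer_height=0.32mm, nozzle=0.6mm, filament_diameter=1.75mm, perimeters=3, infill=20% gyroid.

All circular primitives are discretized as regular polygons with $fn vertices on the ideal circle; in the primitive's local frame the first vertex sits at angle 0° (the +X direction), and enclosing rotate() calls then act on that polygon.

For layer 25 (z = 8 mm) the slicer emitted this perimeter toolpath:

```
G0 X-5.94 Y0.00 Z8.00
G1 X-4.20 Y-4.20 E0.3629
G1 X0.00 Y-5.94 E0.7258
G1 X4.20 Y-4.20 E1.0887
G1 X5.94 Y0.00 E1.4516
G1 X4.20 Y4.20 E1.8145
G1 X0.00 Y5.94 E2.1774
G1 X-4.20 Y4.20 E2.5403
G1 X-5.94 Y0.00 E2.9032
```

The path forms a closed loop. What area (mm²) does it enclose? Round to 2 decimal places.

99.79 mm²

Apply the shoelace formula to the sequence of (X, Y) vertices; enclosed area = 99.79 mm².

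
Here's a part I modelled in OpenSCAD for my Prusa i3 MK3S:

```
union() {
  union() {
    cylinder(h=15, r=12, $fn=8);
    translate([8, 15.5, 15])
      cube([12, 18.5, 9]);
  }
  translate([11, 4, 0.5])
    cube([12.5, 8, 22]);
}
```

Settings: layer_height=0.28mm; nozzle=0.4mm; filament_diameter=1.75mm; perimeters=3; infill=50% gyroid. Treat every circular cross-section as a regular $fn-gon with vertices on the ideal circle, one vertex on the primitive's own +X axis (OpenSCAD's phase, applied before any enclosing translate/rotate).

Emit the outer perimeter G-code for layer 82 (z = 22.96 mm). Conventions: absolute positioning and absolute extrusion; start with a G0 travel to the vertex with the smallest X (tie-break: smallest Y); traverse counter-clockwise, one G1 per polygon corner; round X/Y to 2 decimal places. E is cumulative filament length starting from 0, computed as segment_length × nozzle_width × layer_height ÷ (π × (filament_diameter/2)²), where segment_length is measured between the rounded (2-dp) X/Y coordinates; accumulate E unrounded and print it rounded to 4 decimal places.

At z = 22.96 mm: the cylinder is not intersected at this z (z outside [0, 15]); the cube at (8, 15.5) (footprint 12×18.5) is included at this height; Combining (union): only the 12×18.5 cube at (8, 15.5) is present, so the union is just that shape — 1 connected region; the cube at (11, 4) is absent (z outside [0.5, 22.5]); Combining (union): only the result so far is present, so the union is just that shape — 1 connected region. The outline is a single polygon with 4 vertices. Extrusion per mm of travel: 0.4 × 0.28 / (π × 0.875²) = 0.046564. Accumulating E over each segment gives final E = 2.8404.

G0 X8.00 Y15.50 Z22.96
G1 X20.00 Y15.50 E0.5588
G1 X20.00 Y34.00 E1.4202
G1 X8.00 Y34.00 E1.9790
G1 X8.00 Y15.50 E2.8404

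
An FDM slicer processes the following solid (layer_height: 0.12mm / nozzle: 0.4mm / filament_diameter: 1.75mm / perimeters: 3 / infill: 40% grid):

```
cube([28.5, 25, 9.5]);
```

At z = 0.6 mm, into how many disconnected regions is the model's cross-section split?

1

At z = 0.6 mm: the 28.5×25 cube contributes its full rectangle. The result has 1 disconnected region.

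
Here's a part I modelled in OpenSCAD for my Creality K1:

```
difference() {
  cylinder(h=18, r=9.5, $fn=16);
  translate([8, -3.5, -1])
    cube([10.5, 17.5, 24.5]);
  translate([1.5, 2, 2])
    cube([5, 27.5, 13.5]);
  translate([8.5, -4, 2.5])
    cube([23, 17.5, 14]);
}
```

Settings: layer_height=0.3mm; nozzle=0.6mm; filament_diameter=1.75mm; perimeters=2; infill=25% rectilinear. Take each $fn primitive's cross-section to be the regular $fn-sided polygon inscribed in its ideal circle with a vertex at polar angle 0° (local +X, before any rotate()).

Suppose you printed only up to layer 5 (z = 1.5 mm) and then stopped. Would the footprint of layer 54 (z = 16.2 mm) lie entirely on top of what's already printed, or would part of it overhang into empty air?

entirely on top

Compare the two slices. At z = 1.5: the cylinder: section is a regular 16-gon, circumradius r=9.5 (area = (16/2)·9.500²·sin(360°/16) = 276.30 mm²); the cube at (8, -3.5) is present — its section is the full 10.5×17.5 rectangle (area 183.75 mm²); the cube at (1.5, 2) is absent (z outside [2, 15.5]); the cube at (8.5, -4) is absent (z outside [2.5, 16.5]); Taking the first minus the rest: starting from the r=9.5 cylinder (276.30 mm²), the 10.5×17.5 cube at (8, -3.5) partially overlaps it — only the 8.62 mm² overlap (of its 183.75 mm²) is removed, clipping the outline — area = 267.68 mm². At z = 16.2: the cylinder: section is a regular 16-gon, circumradius r=9.5 (area = (16/2)·9.500²·sin(360°/16) = 276.30 mm²); the 10.5×17.5 cube at (8, -3.5) contributes its full rectangle (area 183.75 mm²); the cube at (1.5, 2) is absent (z outside [2, 15.5]); the 23×17.5 cube at (8.5, -4) contributes its full rectangle (area 402.50 mm²); After the difference (first − rest): starting from the r=9.5 cylinder (276.30 mm²), the 10.5×17.5 cube at (8, -3.5) partially overlaps it — only the 8.62 mm² overlap (of its 183.75 mm²) is removed, clipping the outline; the 23×17.5 cube at (8.5, -4) partially overlaps it — only the 0.10 mm² overlap (of its 402.50 mm²) is removed, clipping the outline — area = 267.58 mm². Checking containment: the cross-section at z = 16.2 is a subset of the cross-section at z = 1.5.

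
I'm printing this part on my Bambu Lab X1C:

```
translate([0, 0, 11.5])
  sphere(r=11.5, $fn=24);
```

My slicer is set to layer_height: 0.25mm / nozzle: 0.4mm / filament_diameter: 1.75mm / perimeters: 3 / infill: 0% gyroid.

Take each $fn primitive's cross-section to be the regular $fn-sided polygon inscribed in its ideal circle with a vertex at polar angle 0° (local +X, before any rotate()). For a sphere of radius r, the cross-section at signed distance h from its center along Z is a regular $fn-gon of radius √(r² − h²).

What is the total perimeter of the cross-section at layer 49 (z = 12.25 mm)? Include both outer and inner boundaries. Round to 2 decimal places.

71.90 mm

At z = 12.25 mm: the sphere: section is a regular 24-gon, circumradius = √(r²−h²) = √(11.5²−0.75²) = 11.476 (perimeter = 2·24·11.476·sin(180°/24) = 71.90 mm). Overall, the cross-section is a single solid region. Total boundary length (outer) = 71.90 mm.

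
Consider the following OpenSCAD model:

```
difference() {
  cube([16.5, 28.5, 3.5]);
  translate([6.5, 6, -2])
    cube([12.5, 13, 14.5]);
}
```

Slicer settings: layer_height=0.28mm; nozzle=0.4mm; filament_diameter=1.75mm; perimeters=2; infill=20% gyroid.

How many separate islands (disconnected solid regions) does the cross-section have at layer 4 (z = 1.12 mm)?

1

At z = 1.12 mm: the cube is present — its section is the full 16.5×28.5 rectangle; the cube at (6.5, 6) is present — its section is the full 12.5×13 rectangle; After the difference (first − rest): starting from the 16.5×28.5 cube, the 12.5×13 cube at (6.5, 6) partially overlaps it — only the 130.00 mm² overlap (of its 162.50 mm²) is removed, clipping the outline — 1 connected region. Overall, the cross-section is a single solid region. Island count = 1.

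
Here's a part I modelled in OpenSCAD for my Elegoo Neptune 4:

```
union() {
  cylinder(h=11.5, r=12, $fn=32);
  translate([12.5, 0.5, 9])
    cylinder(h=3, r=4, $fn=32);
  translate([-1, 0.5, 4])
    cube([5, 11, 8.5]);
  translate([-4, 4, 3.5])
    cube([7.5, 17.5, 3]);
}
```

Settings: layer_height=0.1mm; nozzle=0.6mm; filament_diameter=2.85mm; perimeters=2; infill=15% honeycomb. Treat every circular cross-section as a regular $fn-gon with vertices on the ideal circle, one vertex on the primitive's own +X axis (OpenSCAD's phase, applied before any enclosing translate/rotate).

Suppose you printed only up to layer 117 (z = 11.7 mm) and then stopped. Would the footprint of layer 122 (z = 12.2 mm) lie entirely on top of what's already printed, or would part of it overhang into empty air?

entirely on top

Compare the two slices. At z = 11.7: the cylinder is not intersected at this z (z outside [0, 11.5]); the r=4 cylinder at (12.5, 0.5) contributes a regular 32-gon of circumradius 4 (area = (32/2)·4.000²·sin(360°/32) = 49.94 mm²); the 5×11 cube at (-1, 0.5) contributes its full rectangle (area 55.00 mm²); the cube at (-4, 4) is not intersected at this z (z outside [3.5, 6.5]); Combining (union): the 2 present regions are separate (no shared area or edge), so areas and boundary lengths simply add and each stays a separate island — area = 104.94 mm². At z = 12.2: the cylinder does not reach this height (z outside [0, 11.5]); the cylinder at (12.5, 0.5) is absent (z outside [9, 12]); the cube at (-1, 0.5) (footprint 5×11) is included at this height (area 55.00 mm²); the cube at (-4, 4) is absent (z outside [3.5, 6.5]); Merging all regions: only the 5×11 cube at (-1, 0.5) is present, so the union is just that shape — area = 55.00 mm². Checking containment: the cross-section at z = 12.2 is a subset of the cross-section at z = 11.7.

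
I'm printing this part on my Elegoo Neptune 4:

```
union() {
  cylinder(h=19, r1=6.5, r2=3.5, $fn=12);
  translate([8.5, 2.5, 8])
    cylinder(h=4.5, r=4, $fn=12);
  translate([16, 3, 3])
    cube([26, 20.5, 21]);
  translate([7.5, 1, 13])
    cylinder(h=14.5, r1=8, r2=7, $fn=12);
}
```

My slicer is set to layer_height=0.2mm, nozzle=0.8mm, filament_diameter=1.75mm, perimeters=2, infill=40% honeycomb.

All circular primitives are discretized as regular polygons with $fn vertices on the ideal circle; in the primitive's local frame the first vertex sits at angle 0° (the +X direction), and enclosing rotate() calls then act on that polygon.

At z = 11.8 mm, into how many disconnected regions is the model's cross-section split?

At z = 11.8 mm: the cone (r1=6.5→r2=3.5) has section circumradius 4.637 here — a regular 12-gon; the cylinder at (8.5, 2.5): section is a regular 12-gon, circumradius r=4; the cube at (16, 3) (footprint 26×20.5) is included at this height; the cone at (7.5, 1) does not reach this height (z outside [13, 27.5]); Combining (union): the 3 present regions are separate (no shared area or edge), so areas and boundary lengths simply add and each stays a separate island — 3 connected regions. The result has 3 disconnected regions.

3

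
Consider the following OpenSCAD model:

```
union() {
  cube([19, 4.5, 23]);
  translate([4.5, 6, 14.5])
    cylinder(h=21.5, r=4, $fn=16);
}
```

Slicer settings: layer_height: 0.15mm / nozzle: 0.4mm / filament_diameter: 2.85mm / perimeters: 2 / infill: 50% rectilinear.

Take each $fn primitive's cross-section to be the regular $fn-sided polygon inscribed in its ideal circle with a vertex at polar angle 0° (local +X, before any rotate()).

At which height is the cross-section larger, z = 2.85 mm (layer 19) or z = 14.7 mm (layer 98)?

Layer 19 (z = 2.85): the cube (footprint 19×4.5) is included at this height (area 85.50 mm²); the cylinder at (4.5, 6) is absent (z outside [14.5, 36]); Combining (union): only the 19×4.5 cube is present, so the union is just that shape — area = 85.50 mm². So its area = 85.50 mm². Layer 98 (z = 14.7): the 19×4.5 cube contributes its full rectangle (area 85.50 mm²); the r=4 cylinder at (4.5, 6) gives a regular 16-gon of circumradius 4 (constant along its height) (area = (16/2)·4.000²·sin(360°/16) = 48.98 mm²); Combining (union): the regions partially overlap — summed areas 134.48 mm² minus the doubly-counted overlap 12.94 mm² gives 121.54 mm² — area = 121.54 mm². So its area = 121.54 mm². Layer 98 is larger (121.54 vs 85.50 mm²).

layer 98 (z = 14.7 mm)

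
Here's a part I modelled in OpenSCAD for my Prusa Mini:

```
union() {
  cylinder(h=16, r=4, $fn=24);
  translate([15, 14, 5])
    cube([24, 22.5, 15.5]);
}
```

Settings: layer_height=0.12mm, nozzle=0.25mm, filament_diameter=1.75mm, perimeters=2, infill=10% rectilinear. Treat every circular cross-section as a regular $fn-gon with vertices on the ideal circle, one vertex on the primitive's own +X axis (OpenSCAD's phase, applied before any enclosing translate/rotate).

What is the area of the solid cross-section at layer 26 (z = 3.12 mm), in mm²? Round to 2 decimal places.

At z = 3.12 mm: the cylinder: section is a regular 24-gon, circumradius r=4 (area = (24/2)·4.000²·sin(360°/24) = 49.69 mm²); the cube at (15, 14) is not intersected at this z (z outside [5, 20.5]); Merging all regions: only the r=4 cylinder is present, so the union is just that shape — area = 49.69 mm². Overall, the cross-section is a single solid region. Net area = 49.69 mm².

49.69 mm²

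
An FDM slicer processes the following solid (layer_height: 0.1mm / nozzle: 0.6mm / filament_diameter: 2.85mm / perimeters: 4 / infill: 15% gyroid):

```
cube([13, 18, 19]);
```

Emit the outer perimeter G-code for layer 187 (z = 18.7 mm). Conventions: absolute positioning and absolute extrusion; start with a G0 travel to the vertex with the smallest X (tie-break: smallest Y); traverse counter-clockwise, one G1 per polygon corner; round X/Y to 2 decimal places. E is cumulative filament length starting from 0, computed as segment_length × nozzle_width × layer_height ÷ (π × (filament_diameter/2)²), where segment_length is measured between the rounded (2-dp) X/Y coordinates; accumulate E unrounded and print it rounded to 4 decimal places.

G0 X0.00 Y0.00 Z18.70
G1 X13.00 Y0.00 E0.1223
G1 X13.00 Y18.00 E0.2916
G1 X0.00 Y18.00 E0.4138
G1 X0.00 Y0.00 E0.5831

At z = 18.7 mm: the 13×18 cube contributes its full rectangle. The outline is a single polygon with 4 vertices. Extrusion per mm of travel: 0.6 × 0.1 / (π × 1.425²) = 0.009405. Accumulating E over each segment gives final E = 0.5831.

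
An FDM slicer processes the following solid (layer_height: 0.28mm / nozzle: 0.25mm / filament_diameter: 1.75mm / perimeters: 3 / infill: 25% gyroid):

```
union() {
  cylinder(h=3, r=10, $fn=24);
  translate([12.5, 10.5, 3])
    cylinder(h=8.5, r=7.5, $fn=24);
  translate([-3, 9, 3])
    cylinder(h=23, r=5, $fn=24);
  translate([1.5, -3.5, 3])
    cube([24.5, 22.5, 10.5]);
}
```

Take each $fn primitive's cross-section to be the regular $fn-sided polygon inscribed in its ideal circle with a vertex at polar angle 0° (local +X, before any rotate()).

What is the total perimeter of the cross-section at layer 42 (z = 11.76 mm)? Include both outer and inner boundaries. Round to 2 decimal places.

At z = 11.76 mm: the cylinder does not reach this height (z outside [0, 3]); the cylinder at (12.5, 10.5) does not reach this height (z outside [3, 11.5]); the r=5 cylinder at (-3, 9) contributes a regular 24-gon of circumradius 5 (perimeter = 2·24·5.000·sin(180°/24) = 31.33 mm); the cube at (1.5, -3.5) (footprint 24.5×22.5) is included at this height (perimeter 94.00 mm); Taking the union: the regions partially overlap (shared area 1.34 mm²), so the edge portions inside another operand are dropped and the merged outline is re-measured after clipping — boundary = 116.81 mm. Overall, the cross-section is a single solid region. Total boundary length (outer) = 116.81 mm.

116.81 mm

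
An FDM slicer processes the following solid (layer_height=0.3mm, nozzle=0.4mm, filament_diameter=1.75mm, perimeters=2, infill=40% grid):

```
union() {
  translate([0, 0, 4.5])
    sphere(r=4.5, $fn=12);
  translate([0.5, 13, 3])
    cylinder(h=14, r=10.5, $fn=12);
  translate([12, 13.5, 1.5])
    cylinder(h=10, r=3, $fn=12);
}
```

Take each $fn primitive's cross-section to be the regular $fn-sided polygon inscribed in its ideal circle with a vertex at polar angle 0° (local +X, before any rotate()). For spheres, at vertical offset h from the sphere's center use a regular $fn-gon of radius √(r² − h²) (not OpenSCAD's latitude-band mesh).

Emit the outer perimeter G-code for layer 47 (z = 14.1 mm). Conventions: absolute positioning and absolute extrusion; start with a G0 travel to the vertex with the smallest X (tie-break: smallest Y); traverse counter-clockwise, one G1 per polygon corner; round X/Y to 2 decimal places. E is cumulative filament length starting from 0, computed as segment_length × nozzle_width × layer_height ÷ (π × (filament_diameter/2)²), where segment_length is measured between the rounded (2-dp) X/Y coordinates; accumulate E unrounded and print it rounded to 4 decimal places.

G0 X-10.00 Y13.00 Z14.10
G1 X-8.59 Y7.75 E0.2712
G1 X-4.75 Y3.91 E0.5421
G1 X0.50 Y2.50 E0.8133
G1 X5.75 Y3.91 E1.0845
G1 X9.59 Y7.75 E1.3555
G1 X11.00 Y13.00 E1.6267
G1 X9.59 Y18.25 E1.8979
G1 X5.75 Y22.09 E2.1688
G1 X0.50 Y23.50 E2.4400
G1 X-4.75 Y22.09 E2.7112
G1 X-8.59 Y18.25 E2.9822
G1 X-10.00 Y13.00 E3.2534

At z = 14.1 mm: the sphere is absent (|z−center|=9.600 > r=4.5); the r=10.5 cylinder at (0.5, 13) contributes a regular 12-gon of circumradius 10.5; the cylinder at (12, 13.5) is not intersected at this z (z outside [1.5, 11.5]); Merging all regions: only the r=10.5 cylinder at (0.5, 13) is present, so the union is just that shape — 1 connected region. The outline is a single polygon with 12 vertices. Extrusion per mm of travel: 0.4 × 0.3 / (π × 0.875²) = 0.049890. Accumulating E over each segment gives final E = 3.2534.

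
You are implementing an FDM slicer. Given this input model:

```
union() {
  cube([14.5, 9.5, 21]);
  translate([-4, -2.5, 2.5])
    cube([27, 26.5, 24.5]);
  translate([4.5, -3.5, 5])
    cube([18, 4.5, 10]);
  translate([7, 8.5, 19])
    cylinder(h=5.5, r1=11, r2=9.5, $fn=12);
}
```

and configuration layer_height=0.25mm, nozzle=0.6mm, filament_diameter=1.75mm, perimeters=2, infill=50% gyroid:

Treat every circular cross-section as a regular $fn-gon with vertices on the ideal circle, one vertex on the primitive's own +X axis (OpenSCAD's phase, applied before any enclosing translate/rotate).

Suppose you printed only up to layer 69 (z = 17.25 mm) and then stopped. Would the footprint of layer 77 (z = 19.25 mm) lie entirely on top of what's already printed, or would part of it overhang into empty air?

entirely on top

Compare the two slices. At z = 17.25: the 14.5×9.5 cube contributes its full rectangle (area 137.75 mm²); the cube at (-4, -2.5) is present — its section is the full 27×26.5 rectangle (area 715.50 mm²); the cube at (4.5, -3.5) does not reach this height (z outside [5, 15]); the cone at (7, 8.5) does not reach this height (z outside [19, 24.5]); Merging all regions: the 14.5×9.5 cube lies entirely inside the 27×26.5 cube at (-4, -2.5), so the union is just the 27×26.5 cube at (-4, -2.5) — area = 715.50 mm². At z = 19.25: the cube is present — its section is the full 14.5×9.5 rectangle (area 137.75 mm²); the 27×26.5 cube at (-4, -2.5) contributes its full rectangle (area 715.50 mm²); the cube at (4.5, -3.5) is not intersected at this z (z outside [5, 15]); the cone at (7, 8.5): at t=0.045 of its height the radius interpolates to r₁+(r₂−r₁)t = 10.932, giving a regular 12-gon of that circumradius (area = (12/2)·10.932²·sin(360°/12) = 358.51 mm²); Merging all regions: the regions partially overlap — summed areas 1211.76 mm² minus the doubly-counted overlap 496.26 mm² gives 715.50 mm² — area = 715.50 mm². Checking containment: the cross-section at z = 19.25 is a subset of the cross-section at z = 17.25.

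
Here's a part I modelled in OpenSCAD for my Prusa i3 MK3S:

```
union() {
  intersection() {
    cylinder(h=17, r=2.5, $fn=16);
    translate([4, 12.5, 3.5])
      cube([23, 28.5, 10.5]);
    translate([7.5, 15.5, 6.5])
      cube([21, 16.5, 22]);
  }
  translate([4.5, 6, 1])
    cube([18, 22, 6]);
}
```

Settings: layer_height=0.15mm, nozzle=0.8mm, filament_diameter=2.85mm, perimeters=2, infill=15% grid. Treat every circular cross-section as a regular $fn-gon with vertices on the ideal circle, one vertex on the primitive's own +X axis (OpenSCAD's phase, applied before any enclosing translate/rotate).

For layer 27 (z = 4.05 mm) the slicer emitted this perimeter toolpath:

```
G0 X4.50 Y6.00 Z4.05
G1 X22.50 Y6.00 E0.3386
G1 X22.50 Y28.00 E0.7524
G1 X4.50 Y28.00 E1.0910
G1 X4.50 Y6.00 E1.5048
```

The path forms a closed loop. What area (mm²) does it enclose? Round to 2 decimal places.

396.00 mm²

Apply the shoelace formula to the sequence of (X, Y) vertices; enclosed area = 396.00 mm².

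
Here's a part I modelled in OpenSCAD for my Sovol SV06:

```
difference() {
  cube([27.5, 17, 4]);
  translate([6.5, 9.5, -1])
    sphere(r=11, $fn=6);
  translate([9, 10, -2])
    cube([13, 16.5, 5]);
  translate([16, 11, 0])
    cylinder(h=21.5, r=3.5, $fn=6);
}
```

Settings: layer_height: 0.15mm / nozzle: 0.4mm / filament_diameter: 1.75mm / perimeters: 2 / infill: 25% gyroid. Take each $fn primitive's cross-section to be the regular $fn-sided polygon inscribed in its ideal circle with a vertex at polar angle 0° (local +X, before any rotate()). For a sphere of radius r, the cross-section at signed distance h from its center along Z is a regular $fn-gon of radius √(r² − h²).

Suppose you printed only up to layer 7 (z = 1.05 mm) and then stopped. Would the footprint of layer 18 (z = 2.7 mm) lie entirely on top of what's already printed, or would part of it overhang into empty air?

Compare the two slices. At z = 1.05: the 27.5×17 cube contributes its full rectangle (area 467.50 mm²); the r=11 sphere at (6.5, 9.5) slices to a regular 6-gon of circumradius 10.807 (√(r²−h²) with h=2.05 from center) (area = (6/2)·10.807²·sin(360°/6) = 303.45 mm²); the cube at (9, 10) is present — its section is the full 13×16.5 rectangle (area 214.50 mm²); the r=3.5 cylinder at (16, 11) contributes a regular 6-gon of circumradius 3.5 (area = (6/2)·3.500²·sin(360°/6) = 31.83 mm²); Subtracting the remaining from the first: starting from the 27.5×17 cube (467.50 mm²), the r=11 sphere at (6.5, 9.5) partially overlaps it — only the 249.22 mm² overlap (of its 303.45 mm²) is removed, clipping the outline; the 13×16.5 cube at (9, 10) partially overlaps it — only the 49.01 mm² overlap (of its 214.50 mm²) is removed, clipping the outline; the r=3.5 cylinder at (16, 11) partially overlaps it — only the 2.84 mm² overlap (of its 31.83 mm²) is removed, clipping the outline — area = 166.42 mm². At z = 2.7: the cube is present — its section is the full 27.5×17 rectangle (area 467.50 mm²); the r=11 sphere at (6.5, 9.5) slices to a regular 6-gon of circumradius 10.359 (√(r²−h²) with h=3.7 from center) (area = (6/2)·10.359²·sin(360°/6) = 278.80 mm²); the 13×16.5 cube at (9, 10) contributes its full rectangle (area 214.50 mm²); the cylinder at (16, 11): section is a regular 6-gon, circumradius r=3.5 (area = (6/2)·3.500²·sin(360°/6) = 31.83 mm²); Subtracting the remaining from the first: starting from the 27.5×17 cube (467.50 mm²), the r=11 sphere at (6.5, 9.5) partially overlaps it — only the 236.52 mm² overlap (of its 278.80 mm²) is removed, clipping the outline; the 13×16.5 cube at (9, 10) partially overlaps it — only the 52.15 mm² overlap (of its 214.50 mm²) is removed, clipping the outline; the r=3.5 cylinder at (16, 11) partially overlaps it — only the 3.75 mm² overlap (of its 31.83 mm²) is removed, clipping the outline — area = 175.08 mm². Checking containment: at z = 2.7 the cross-section extends beyond the z = 1.05 cross-section by about 8.66 mm².

part overhangs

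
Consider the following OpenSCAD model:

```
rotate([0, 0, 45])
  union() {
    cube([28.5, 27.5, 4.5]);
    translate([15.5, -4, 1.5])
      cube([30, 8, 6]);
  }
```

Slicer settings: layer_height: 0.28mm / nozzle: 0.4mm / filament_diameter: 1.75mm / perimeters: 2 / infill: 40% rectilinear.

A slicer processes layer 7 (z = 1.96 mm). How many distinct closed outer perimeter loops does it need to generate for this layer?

At z = 1.96 mm: the cube is present — its section is the full 28.5×27.5 rectangle; the cube at (15.5, -4) is present — its section is the full 30×8 rectangle; Combining (union): the regions partially overlap (shared area 52.00 mm²), so overlapping operands fuse into one piece — 1 connected region; (whole slice rotated 45° about Z — lengths, areas and connectivity unchanged). The result has 1 disconnected region.

1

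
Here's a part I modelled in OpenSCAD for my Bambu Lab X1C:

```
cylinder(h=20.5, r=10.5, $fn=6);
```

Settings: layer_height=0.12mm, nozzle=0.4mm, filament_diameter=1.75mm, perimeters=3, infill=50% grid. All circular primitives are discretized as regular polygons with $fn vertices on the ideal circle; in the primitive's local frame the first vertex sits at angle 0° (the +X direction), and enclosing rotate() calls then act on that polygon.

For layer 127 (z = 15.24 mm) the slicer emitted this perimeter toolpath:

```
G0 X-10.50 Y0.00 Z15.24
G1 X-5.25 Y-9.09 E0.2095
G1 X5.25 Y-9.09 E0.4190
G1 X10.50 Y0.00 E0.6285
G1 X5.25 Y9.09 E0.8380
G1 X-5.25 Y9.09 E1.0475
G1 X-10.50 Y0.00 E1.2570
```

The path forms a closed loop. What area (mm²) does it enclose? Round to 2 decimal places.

286.33 mm²

Apply the shoelace formula to the sequence of (X, Y) vertices; enclosed area = 286.33 mm².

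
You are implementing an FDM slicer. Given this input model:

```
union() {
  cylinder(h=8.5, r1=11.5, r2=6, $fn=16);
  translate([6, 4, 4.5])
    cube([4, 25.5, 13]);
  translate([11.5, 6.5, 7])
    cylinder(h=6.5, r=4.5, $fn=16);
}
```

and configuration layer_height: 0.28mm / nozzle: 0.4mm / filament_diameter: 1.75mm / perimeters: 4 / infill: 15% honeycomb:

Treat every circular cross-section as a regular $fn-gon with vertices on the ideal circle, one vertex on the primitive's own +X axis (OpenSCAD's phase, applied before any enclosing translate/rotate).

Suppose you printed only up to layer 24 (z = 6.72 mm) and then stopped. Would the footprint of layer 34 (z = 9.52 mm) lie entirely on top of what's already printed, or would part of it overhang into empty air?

part overhangs

Compare the two slices. At z = 6.72: the cone (r1=11.5→r2=6) has section circumradius 7.152 here — a regular 16-gon (area = (16/2)·7.152²·sin(360°/16) = 156.59 mm²); the 4×25.5 cube at (6, 4) contributes its full rectangle (area 102.00 mm²); the cylinder at (11.5, 6.5) is not intersected at this z (z outside [7, 13.5]); Taking the union: the 2 present regions are separate (no shared area or edge), so areas and boundary lengths simply add and each stays a separate island — area = 258.59 mm². At z = 9.52: the cone is absent (z outside [0, 8.5]); the 4×25.5 cube at (6, 4) contributes its full rectangle (area 102.00 mm²); the r=4.5 cylinder at (11.5, 6.5) gives a regular 16-gon of circumradius 4.5 (constant along its height) (area = (16/2)·4.500²·sin(360°/16) = 61.99 mm²); Combining (union): the regions partially overlap — summed areas 163.99 mm² minus the doubly-counted overlap 15.71 mm² gives 148.29 mm² — area = 148.29 mm². Checking containment: at z = 9.52 the cross-section extends beyond the z = 6.72 cross-section by about 46.29 mm².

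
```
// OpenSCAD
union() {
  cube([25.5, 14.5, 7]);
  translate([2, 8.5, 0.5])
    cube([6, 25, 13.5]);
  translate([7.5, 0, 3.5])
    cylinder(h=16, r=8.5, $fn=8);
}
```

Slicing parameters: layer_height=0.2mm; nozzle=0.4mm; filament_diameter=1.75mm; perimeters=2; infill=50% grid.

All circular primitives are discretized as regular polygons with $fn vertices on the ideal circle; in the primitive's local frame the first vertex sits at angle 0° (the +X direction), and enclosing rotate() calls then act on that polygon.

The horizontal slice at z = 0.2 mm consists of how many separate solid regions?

At z = 0.2 mm: the cube is present — its section is the full 25.5×14.5 rectangle; the cube at (2, 8.5) is not intersected at this z (z outside [0.5, 14]); the cylinder at (7.5, 0) is not intersected at this z (z outside [3.5, 19.5]); Combining (union): only the 25.5×14.5 cube is present, so the union is just that shape — 1 connected region. The result has 1 disconnected region.

1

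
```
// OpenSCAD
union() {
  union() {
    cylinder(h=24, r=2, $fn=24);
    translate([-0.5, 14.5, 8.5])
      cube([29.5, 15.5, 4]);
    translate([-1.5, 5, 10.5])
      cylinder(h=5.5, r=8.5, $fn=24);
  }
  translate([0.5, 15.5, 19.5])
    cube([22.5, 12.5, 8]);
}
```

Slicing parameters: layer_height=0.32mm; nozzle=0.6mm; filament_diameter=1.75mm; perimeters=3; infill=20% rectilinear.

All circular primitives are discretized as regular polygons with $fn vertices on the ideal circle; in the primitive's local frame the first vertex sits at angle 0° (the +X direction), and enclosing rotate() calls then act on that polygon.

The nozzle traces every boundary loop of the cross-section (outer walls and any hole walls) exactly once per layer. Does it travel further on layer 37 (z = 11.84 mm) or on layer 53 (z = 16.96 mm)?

Layer 37 (z = 11.84): the r=2 cylinder contributes a regular 24-gon of circumradius 2 (perimeter = 2·24·2.000·sin(180°/24) = 12.53 mm); the 29.5×15.5 cube at (-0.5, 14.5) contributes its full rectangle (perimeter 90.00 mm); the r=8.5 cylinder at (-1.5, 5) gives a regular 24-gon of circumradius 8.5 (constant along its height) (perimeter = 2·24·8.500·sin(180°/24) = 53.25 mm); Taking the union: the regions partially overlap (shared area 12.42 mm²), so the edge portions inside another operand are dropped and the merged outline is re-measured after clipping — boundary = 143.25 mm; the cube at (0.5, 15.5) is absent (z outside [19.5, 27.5]); Merging all regions: only the result so far is present, so the union is just that shape — boundary = 143.25 mm. So its perimeter = 143.25 mm. Layer 53 (z = 16.96): the r=2 cylinder gives a regular 24-gon of circumradius 2 (constant along its height) (perimeter = 2·24·2.000·sin(180°/24) = 12.53 mm); the cube at (-0.5, 14.5) does not reach this height (z outside [8.5, 12.5]); the cylinder at (-1.5, 5) does not reach this height (z outside [10.5, 16]); Combining (union): only the r=2 cylinder is present, so the union is just that shape — boundary = 12.53 mm; the cube at (0.5, 15.5) is not intersected at this z (z outside [19.5, 27.5]); Taking the union: only the result so far is present, so the union is just that shape — boundary = 12.53 mm. So its perimeter = 12.53 mm. Layer 37 is larger (143.25 vs 12.53 mm).

layer 37 (z = 11.84 mm)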